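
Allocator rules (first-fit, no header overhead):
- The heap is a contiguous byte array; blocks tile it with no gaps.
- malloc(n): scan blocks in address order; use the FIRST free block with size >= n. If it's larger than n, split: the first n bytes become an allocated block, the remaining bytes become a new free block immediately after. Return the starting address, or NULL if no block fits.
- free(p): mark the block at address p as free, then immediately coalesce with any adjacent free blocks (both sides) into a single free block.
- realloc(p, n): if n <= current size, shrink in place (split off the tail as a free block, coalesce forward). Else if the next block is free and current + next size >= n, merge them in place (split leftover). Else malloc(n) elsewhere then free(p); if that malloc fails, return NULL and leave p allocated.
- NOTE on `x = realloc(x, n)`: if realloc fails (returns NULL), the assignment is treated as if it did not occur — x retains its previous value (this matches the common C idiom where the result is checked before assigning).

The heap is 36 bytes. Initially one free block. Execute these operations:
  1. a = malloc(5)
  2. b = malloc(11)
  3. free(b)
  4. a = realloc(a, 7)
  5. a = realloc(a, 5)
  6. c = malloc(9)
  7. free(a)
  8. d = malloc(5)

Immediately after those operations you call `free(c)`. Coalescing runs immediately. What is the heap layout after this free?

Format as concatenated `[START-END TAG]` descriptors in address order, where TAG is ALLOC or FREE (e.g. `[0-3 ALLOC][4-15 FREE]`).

Answer: [0-4 ALLOC][5-35 FREE]

Derivation:
Op 1: a = malloc(5) -> a = 0; heap: [0-4 ALLOC][5-35 FREE]
Op 2: b = malloc(11) -> b = 5; heap: [0-4 ALLOC][5-15 ALLOC][16-35 FREE]
Op 3: free(b) -> (freed b); heap: [0-4 ALLOC][5-35 FREE]
Op 4: a = realloc(a, 7) -> a = 0; heap: [0-6 ALLOC][7-35 FREE]
Op 5: a = realloc(a, 5) -> a = 0; heap: [0-4 ALLOC][5-35 FREE]
Op 6: c = malloc(9) -> c = 5; heap: [0-4 ALLOC][5-13 ALLOC][14-35 FREE]
Op 7: free(a) -> (freed a); heap: [0-4 FREE][5-13 ALLOC][14-35 FREE]
Op 8: d = malloc(5) -> d = 0; heap: [0-4 ALLOC][5-13 ALLOC][14-35 FREE]
free(c): c = 5 -> block [5-13 ALLOC]; mark free, coalesce with adjacent free neighbors -> [0-4 ALLOC][5-35 FREE]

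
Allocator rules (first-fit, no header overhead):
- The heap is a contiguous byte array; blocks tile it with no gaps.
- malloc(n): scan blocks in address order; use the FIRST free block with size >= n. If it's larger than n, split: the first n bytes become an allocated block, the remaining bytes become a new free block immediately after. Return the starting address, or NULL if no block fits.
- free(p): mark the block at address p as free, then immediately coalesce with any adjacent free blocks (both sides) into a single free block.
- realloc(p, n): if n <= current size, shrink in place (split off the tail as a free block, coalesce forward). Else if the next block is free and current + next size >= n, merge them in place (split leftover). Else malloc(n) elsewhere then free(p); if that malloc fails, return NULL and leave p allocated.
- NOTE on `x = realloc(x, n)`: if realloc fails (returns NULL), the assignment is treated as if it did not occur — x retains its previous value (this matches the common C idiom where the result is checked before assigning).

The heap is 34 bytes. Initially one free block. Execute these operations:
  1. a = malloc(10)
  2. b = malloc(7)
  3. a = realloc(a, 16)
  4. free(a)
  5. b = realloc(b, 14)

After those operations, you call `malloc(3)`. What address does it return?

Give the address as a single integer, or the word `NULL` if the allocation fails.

Answer: 0

Derivation:
Op 1: a = malloc(10) -> a = 0; heap: [0-9 ALLOC][10-33 FREE]
Op 2: b = malloc(7) -> b = 10; heap: [0-9 ALLOC][10-16 ALLOC][17-33 FREE]
Op 3: a = realloc(a, 16) -> a = 17; heap: [0-9 FREE][10-16 ALLOC][17-32 ALLOC][33-33 FREE]
Op 4: free(a) -> (freed a); heap: [0-9 FREE][10-16 ALLOC][17-33 FREE]
Op 5: b = realloc(b, 14) -> b = 10; heap: [0-9 FREE][10-23 ALLOC][24-33 FREE]
malloc(3): first-fit scan over [0-9 FREE][10-23 ALLOC][24-33 FREE] -> 0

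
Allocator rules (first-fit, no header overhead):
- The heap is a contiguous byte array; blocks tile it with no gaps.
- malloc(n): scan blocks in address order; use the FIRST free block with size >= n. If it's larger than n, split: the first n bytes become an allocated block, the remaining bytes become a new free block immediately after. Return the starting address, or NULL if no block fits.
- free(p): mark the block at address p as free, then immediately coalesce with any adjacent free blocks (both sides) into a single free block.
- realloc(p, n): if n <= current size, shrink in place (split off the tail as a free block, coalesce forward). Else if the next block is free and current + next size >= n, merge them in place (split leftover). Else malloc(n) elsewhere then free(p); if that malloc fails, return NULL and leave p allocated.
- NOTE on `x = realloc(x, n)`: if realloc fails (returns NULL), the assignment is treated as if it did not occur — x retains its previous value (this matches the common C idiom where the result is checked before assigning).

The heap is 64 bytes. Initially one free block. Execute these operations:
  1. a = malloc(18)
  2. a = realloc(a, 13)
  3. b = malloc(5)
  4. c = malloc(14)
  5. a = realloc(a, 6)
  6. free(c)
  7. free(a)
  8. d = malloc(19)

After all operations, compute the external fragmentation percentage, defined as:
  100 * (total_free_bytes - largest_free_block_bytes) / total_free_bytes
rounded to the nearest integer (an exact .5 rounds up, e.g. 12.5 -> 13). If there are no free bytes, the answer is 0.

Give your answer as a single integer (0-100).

Op 1: a = malloc(18) -> a = 0; heap: [0-17 ALLOC][18-63 FREE]
Op 2: a = realloc(a, 13) -> a = 0; heap: [0-12 ALLOC][13-63 FREE]
Op 3: b = malloc(5) -> b = 13; heap: [0-12 ALLOC][13-17 ALLOC][18-63 FREE]
Op 4: c = malloc(14) -> c = 18; heap: [0-12 ALLOC][13-17 ALLOC][18-31 ALLOC][32-63 FREE]
Op 5: a = realloc(a, 6) -> a = 0; heap: [0-5 ALLOC][6-12 FREE][13-17 ALLOC][18-31 ALLOC][32-63 FREE]
Op 6: free(c) -> (freed c); heap: [0-5 ALLOC][6-12 FREE][13-17 ALLOC][18-63 FREE]
Op 7: free(a) -> (freed a); heap: [0-12 FREE][13-17 ALLOC][18-63 FREE]
Op 8: d = malloc(19) -> d = 18; heap: [0-12 FREE][13-17 ALLOC][18-36 ALLOC][37-63 FREE]
Free blocks: [13 27] total_free=40 largest=27 -> 100*(40-27)/40 = 1300/40 = 32.5 -> rounds to 33

Answer: 33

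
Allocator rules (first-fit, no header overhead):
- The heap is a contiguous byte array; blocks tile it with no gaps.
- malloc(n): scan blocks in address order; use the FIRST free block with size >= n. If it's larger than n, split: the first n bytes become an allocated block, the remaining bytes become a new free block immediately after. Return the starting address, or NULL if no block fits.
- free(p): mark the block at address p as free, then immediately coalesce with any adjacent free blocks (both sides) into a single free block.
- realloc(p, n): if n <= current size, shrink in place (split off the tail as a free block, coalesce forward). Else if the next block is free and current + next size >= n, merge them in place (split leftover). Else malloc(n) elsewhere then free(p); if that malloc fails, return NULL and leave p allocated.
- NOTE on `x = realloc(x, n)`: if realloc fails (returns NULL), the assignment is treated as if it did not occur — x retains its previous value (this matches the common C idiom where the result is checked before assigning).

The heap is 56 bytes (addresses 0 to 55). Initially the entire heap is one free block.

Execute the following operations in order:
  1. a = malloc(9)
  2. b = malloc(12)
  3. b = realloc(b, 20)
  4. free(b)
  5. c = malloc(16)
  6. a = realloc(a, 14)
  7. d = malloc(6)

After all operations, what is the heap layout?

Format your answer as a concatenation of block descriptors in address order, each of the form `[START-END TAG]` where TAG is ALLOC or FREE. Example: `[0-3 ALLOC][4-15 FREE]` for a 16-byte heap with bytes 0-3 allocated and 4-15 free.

Answer: [0-5 ALLOC][6-8 FREE][9-24 ALLOC][25-38 ALLOC][39-55 FREE]

Derivation:
Op 1: a = malloc(9) -> a = 0; heap: [0-8 ALLOC][9-55 FREE]
Op 2: b = malloc(12) -> b = 9; heap: [0-8 ALLOC][9-20 ALLOC][21-55 FREE]
Op 3: b = realloc(b, 20) -> b = 9; heap: [0-8 ALLOC][9-28 ALLOC][29-55 FREE]
Op 4: free(b) -> (freed b); heap: [0-8 ALLOC][9-55 FREE]
Op 5: c = malloc(16) -> c = 9; heap: [0-8 ALLOC][9-24 ALLOC][25-55 FREE]
Op 6: a = realloc(a, 14) -> a = 25; heap: [0-8 FREE][9-24 ALLOC][25-38 ALLOC][39-55 FREE]
Op 7: d = malloc(6) -> d = 0; heap: [0-5 ALLOC][6-8 FREE][9-24 ALLOC][25-38 ALLOC][39-55 FREE]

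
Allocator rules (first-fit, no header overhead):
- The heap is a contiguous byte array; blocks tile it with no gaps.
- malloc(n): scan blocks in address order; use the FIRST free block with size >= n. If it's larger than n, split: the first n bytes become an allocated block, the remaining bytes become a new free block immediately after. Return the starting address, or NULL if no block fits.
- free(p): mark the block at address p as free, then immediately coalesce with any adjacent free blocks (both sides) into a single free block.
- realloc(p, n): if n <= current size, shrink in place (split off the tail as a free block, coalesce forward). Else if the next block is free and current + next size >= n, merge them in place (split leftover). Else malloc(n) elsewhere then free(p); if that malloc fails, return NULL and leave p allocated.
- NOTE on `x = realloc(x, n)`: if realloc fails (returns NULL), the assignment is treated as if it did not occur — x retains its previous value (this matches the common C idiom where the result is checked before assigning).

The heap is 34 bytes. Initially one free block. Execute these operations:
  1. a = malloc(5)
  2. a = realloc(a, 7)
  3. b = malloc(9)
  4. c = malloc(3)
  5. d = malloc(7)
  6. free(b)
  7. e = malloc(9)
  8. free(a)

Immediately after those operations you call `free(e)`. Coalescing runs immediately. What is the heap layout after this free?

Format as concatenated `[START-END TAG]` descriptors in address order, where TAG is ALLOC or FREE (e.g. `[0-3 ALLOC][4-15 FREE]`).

Answer: [0-15 FREE][16-18 ALLOC][19-25 ALLOC][26-33 FREE]

Derivation:
Op 1: a = malloc(5) -> a = 0; heap: [0-4 ALLOC][5-33 FREE]
Op 2: a = realloc(a, 7) -> a = 0; heap: [0-6 ALLOC][7-33 FREE]
Op 3: b = malloc(9) -> b = 7; heap: [0-6 ALLOC][7-15 ALLOC][16-33 FREE]
Op 4: c = malloc(3) -> c = 16; heap: [0-6 ALLOC][7-15 ALLOC][16-18 ALLOC][19-33 FREE]
Op 5: d = malloc(7) -> d = 19; heap: [0-6 ALLOC][7-15 ALLOC][16-18 ALLOC][19-25 ALLOC][26-33 FREE]
Op 6: free(b) -> (freed b); heap: [0-6 ALLOC][7-15 FREE][16-18 ALLOC][19-25 ALLOC][26-33 FREE]
Op 7: e = malloc(9) -> e = 7; heap: [0-6 ALLOC][7-15 ALLOC][16-18 ALLOC][19-25 ALLOC][26-33 FREE]
Op 8: free(a) -> (freed a); heap: [0-6 FREE][7-15 ALLOC][16-18 ALLOC][19-25 ALLOC][26-33 FREE]
free(e): e = 7 -> block [7-15 ALLOC]; mark free, coalesce with adjacent free neighbors -> [0-15 FREE][16-18 ALLOC][19-25 ALLOC][26-33 FREE]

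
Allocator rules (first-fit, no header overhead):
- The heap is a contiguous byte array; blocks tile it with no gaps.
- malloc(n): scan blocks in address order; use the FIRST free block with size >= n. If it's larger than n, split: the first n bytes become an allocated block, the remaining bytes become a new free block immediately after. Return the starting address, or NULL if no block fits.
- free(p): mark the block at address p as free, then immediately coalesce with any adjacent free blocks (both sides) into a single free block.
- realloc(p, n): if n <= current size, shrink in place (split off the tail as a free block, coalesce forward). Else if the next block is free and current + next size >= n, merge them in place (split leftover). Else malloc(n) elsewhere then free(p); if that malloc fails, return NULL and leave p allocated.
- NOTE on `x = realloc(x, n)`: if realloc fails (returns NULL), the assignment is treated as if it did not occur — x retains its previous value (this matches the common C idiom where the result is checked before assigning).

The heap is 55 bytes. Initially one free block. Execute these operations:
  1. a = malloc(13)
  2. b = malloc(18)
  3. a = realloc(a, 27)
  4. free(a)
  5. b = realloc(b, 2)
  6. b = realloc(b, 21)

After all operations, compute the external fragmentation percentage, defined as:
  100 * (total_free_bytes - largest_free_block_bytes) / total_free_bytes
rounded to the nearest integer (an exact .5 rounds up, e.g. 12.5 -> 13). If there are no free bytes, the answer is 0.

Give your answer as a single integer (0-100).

Answer: 38

Derivation:
Op 1: a = malloc(13) -> a = 0; heap: [0-12 ALLOC][13-54 FREE]
Op 2: b = malloc(18) -> b = 13; heap: [0-12 ALLOC][13-30 ALLOC][31-54 FREE]
Op 3: a = realloc(a, 27) -> NULL (a unchanged); heap: [0-12 ALLOC][13-30 ALLOC][31-54 FREE]
Op 4: free(a) -> (freed a); heap: [0-12 FREE][13-30 ALLOC][31-54 FREE]
Op 5: b = realloc(b, 2) -> b = 13; heap: [0-12 FREE][13-14 ALLOC][15-54 FREE]
Op 6: b = realloc(b, 21) -> b = 13; heap: [0-12 FREE][13-33 ALLOC][34-54 FREE]
Free blocks: [13 21] total_free=34 largest=21 -> 100*(34-21)/34 = 1300/34 ≈ 38.235 -> rounds to 38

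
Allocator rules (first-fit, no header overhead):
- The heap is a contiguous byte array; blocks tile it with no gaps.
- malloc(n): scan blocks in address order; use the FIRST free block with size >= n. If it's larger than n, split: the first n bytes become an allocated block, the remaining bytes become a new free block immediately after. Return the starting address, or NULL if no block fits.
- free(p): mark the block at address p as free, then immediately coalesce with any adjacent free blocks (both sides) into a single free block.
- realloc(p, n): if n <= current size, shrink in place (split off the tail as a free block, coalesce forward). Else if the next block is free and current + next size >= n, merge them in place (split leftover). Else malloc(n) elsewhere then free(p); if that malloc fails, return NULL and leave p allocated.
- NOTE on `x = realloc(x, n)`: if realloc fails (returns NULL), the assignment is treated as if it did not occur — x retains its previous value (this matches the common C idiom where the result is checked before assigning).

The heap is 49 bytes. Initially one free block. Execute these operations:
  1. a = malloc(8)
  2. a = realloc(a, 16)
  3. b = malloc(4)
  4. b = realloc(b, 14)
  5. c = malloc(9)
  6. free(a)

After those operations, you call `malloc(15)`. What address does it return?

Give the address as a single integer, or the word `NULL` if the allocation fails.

Answer: 0

Derivation:
Op 1: a = malloc(8) -> a = 0; heap: [0-7 ALLOC][8-48 FREE]
Op 2: a = realloc(a, 16) -> a = 0; heap: [0-15 ALLOC][16-48 FREE]
Op 3: b = malloc(4) -> b = 16; heap: [0-15 ALLOC][16-19 ALLOC][20-48 FREE]
Op 4: b = realloc(b, 14) -> b = 16; heap: [0-15 ALLOC][16-29 ALLOC][30-48 FREE]
Op 5: c = malloc(9) -> c = 30; heap: [0-15 ALLOC][16-29 ALLOC][30-38 ALLOC][39-48 FREE]
Op 6: free(a) -> (freed a); heap: [0-15 FREE][16-29 ALLOC][30-38 ALLOC][39-48 FREE]
malloc(15): first-fit scan over [0-15 FREE][16-29 ALLOC][30-38 ALLOC][39-48 FREE] -> 0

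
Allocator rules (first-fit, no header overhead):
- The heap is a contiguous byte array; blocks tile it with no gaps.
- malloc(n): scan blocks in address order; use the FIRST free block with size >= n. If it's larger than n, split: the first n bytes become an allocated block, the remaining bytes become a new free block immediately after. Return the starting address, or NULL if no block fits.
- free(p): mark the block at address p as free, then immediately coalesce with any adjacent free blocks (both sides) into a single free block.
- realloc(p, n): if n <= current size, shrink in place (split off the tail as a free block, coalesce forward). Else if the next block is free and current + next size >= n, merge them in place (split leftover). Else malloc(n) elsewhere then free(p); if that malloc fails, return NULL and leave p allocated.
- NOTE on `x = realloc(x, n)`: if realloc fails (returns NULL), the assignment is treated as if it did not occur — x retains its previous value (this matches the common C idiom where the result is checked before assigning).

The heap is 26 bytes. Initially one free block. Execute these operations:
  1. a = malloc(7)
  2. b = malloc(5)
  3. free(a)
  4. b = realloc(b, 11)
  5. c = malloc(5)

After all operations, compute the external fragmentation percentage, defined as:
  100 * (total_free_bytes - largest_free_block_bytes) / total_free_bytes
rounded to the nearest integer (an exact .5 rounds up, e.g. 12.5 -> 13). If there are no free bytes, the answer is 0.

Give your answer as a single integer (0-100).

Answer: 20

Derivation:
Op 1: a = malloc(7) -> a = 0; heap: [0-6 ALLOC][7-25 FREE]
Op 2: b = malloc(5) -> b = 7; heap: [0-6 ALLOC][7-11 ALLOC][12-25 FREE]
Op 3: free(a) -> (freed a); heap: [0-6 FREE][7-11 ALLOC][12-25 FREE]
Op 4: b = realloc(b, 11) -> b = 7; heap: [0-6 FREE][7-17 ALLOC][18-25 FREE]
Op 5: c = malloc(5) -> c = 0; heap: [0-4 ALLOC][5-6 FREE][7-17 ALLOC][18-25 FREE]
Free blocks: [2 8] total_free=10 largest=8 -> 100*(10-8)/10 = 200/10 = 20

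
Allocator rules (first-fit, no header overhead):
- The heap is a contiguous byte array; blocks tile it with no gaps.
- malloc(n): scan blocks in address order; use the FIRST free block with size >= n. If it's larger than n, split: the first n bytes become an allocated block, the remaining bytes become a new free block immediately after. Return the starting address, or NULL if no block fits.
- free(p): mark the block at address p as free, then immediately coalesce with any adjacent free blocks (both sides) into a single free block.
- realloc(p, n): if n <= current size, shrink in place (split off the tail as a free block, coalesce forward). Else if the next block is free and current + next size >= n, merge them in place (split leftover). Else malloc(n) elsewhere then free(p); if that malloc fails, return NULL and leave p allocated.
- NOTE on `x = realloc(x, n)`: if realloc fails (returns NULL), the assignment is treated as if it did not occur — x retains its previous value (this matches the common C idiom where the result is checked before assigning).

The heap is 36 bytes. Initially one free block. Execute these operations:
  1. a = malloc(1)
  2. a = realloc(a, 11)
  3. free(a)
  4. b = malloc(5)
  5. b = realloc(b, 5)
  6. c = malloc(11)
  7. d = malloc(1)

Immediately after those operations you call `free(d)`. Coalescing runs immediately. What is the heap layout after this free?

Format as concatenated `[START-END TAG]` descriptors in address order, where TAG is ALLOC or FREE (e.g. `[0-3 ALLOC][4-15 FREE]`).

Op 1: a = malloc(1) -> a = 0; heap: [0-0 ALLOC][1-35 FREE]
Op 2: a = realloc(a, 11) -> a = 0; heap: [0-10 ALLOC][11-35 FREE]
Op 3: free(a) -> (freed a); heap: [0-35 FREE]
Op 4: b = malloc(5) -> b = 0; heap: [0-4 ALLOC][5-35 FREE]
Op 5: b = realloc(b, 5) -> b = 0; heap: [0-4 ALLOC][5-35 FREE]
Op 6: c = malloc(11) -> c = 5; heap: [0-4 ALLOC][5-15 ALLOC][16-35 FREE]
Op 7: d = malloc(1) -> d = 16; heap: [0-4 ALLOC][5-15 ALLOC][16-16 ALLOC][17-35 FREE]
free(d): d = 16 -> block [16-16 ALLOC]; mark free, coalesce with adjacent free neighbors -> [0-4 ALLOC][5-15 ALLOC][16-35 FREE]

Answer: [0-4 ALLOC][5-15 ALLOC][16-35 FREE]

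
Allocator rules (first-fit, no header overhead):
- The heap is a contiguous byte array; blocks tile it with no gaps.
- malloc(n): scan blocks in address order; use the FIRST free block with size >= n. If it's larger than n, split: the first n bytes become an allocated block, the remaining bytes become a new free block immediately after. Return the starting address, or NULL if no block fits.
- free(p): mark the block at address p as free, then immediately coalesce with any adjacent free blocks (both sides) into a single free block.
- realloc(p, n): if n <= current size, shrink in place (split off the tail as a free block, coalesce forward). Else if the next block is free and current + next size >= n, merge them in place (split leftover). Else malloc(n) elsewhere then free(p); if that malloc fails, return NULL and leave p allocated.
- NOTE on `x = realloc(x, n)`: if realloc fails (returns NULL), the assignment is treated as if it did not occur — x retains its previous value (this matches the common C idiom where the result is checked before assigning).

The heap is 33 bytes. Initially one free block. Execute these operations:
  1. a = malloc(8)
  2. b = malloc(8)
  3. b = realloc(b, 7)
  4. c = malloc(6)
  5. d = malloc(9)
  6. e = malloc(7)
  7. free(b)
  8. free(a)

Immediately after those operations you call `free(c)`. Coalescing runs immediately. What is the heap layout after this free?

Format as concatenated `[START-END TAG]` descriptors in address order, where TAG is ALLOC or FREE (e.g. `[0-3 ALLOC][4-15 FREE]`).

Op 1: a = malloc(8) -> a = 0; heap: [0-7 ALLOC][8-32 FREE]
Op 2: b = malloc(8) -> b = 8; heap: [0-7 ALLOC][8-15 ALLOC][16-32 FREE]
Op 3: b = realloc(b, 7) -> b = 8; heap: [0-7 ALLOC][8-14 ALLOC][15-32 FREE]
Op 4: c = malloc(6) -> c = 15; heap: [0-7 ALLOC][8-14 ALLOC][15-20 ALLOC][21-32 FREE]
Op 5: d = malloc(9) -> d = 21; heap: [0-7 ALLOC][8-14 ALLOC][15-20 ALLOC][21-29 ALLOC][30-32 FREE]
Op 6: e = malloc(7) -> e = NULL; heap: [0-7 ALLOC][8-14 ALLOC][15-20 ALLOC][21-29 ALLOC][30-32 FREE]
Op 7: free(b) -> (freed b); heap: [0-7 ALLOC][8-14 FREE][15-20 ALLOC][21-29 ALLOC][30-32 FREE]
Op 8: free(a) -> (freed a); heap: [0-14 FREE][15-20 ALLOC][21-29 ALLOC][30-32 FREE]
free(c): c = 15 -> block [15-20 ALLOC]; mark free, coalesce with adjacent free neighbors -> [0-20 FREE][21-29 ALLOC][30-32 FREE]

Answer: [0-20 FREE][21-29 ALLOC][30-32 FREE]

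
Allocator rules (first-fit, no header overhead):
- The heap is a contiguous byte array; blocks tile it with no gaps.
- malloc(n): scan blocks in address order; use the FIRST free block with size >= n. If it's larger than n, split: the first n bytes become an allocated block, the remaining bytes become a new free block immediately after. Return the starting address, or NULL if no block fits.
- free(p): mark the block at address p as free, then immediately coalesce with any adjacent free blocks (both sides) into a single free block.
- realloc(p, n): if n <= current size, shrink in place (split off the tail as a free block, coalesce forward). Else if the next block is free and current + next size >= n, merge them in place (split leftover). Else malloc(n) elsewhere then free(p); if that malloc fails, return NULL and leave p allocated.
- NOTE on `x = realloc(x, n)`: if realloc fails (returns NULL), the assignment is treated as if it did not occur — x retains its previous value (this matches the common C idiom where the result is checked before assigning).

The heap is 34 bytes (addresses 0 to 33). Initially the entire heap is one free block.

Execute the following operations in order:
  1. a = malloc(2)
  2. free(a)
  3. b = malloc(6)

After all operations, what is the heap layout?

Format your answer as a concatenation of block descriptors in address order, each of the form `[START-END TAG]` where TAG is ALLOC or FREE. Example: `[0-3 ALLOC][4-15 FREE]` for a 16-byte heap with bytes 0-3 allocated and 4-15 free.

Answer: [0-5 ALLOC][6-33 FREE]

Derivation:
Op 1: a = malloc(2) -> a = 0; heap: [0-1 ALLOC][2-33 FREE]
Op 2: free(a) -> (freed a); heap: [0-33 FREE]
Op 3: b = malloc(6) -> b = 0; heap: [0-5 ALLOC][6-33 FREE]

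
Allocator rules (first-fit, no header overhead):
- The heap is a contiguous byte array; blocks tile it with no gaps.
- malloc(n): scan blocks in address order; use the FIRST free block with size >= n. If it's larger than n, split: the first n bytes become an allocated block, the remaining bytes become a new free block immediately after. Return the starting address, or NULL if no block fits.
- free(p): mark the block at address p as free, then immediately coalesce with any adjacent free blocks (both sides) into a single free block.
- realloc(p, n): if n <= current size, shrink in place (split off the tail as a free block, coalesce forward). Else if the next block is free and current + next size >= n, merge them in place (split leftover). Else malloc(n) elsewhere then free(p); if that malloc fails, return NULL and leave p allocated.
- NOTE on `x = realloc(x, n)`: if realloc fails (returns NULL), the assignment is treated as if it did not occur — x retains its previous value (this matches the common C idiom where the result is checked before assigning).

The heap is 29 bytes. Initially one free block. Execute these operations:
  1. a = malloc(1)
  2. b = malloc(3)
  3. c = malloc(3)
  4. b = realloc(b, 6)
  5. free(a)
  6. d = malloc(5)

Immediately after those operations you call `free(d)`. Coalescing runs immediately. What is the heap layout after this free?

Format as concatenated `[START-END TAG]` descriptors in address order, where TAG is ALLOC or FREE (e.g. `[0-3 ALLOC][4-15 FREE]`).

Op 1: a = malloc(1) -> a = 0; heap: [0-0 ALLOC][1-28 FREE]
Op 2: b = malloc(3) -> b = 1; heap: [0-0 ALLOC][1-3 ALLOC][4-28 FREE]
Op 3: c = malloc(3) -> c = 4; heap: [0-0 ALLOC][1-3 ALLOC][4-6 ALLOC][7-28 FREE]
Op 4: b = realloc(b, 6) -> b = 7; heap: [0-0 ALLOC][1-3 FREE][4-6 ALLOC][7-12 ALLOC][13-28 FREE]
Op 5: free(a) -> (freed a); heap: [0-3 FREE][4-6 ALLOC][7-12 ALLOC][13-28 FREE]
Op 6: d = malloc(5) -> d = 13; heap: [0-3 FREE][4-6 ALLOC][7-12 ALLOC][13-17 ALLOC][18-28 FREE]
free(d): d = 13 -> block [13-17 ALLOC]; mark free, coalesce with adjacent free neighbors -> [0-3 FREE][4-6 ALLOC][7-12 ALLOC][13-28 FREE]

Answer: [0-3 FREE][4-6 ALLOC][7-12 ALLOC][13-28 FREE]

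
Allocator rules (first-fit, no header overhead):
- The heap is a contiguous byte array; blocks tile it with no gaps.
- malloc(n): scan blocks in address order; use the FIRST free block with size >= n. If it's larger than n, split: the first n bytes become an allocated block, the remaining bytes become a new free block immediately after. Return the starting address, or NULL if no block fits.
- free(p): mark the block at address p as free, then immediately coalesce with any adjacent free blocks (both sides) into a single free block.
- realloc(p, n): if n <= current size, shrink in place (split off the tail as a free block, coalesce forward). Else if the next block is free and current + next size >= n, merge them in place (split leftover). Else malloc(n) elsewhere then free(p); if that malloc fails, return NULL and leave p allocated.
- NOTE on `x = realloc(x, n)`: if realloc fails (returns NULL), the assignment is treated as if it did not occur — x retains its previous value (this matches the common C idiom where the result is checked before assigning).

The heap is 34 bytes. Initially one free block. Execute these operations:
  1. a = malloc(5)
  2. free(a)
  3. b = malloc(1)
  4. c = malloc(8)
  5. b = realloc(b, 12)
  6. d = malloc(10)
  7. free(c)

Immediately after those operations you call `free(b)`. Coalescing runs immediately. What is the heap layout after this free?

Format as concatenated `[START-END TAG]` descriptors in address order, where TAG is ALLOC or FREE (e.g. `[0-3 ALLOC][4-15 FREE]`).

Answer: [0-20 FREE][21-30 ALLOC][31-33 FREE]

Derivation:
Op 1: a = malloc(5) -> a = 0; heap: [0-4 ALLOC][5-33 FREE]
Op 2: free(a) -> (freed a); heap: [0-33 FREE]
Op 3: b = malloc(1) -> b = 0; heap: [0-0 ALLOC][1-33 FREE]
Op 4: c = malloc(8) -> c = 1; heap: [0-0 ALLOC][1-8 ALLOC][9-33 FREE]
Op 5: b = realloc(b, 12) -> b = 9; heap: [0-0 FREE][1-8 ALLOC][9-20 ALLOC][21-33 FREE]
Op 6: d = malloc(10) -> d = 21; heap: [0-0 FREE][1-8 ALLOC][9-20 ALLOC][21-30 ALLOC][31-33 FREE]
Op 7: free(c) -> (freed c); heap: [0-8 FREE][9-20 ALLOC][21-30 ALLOC][31-33 FREE]
free(b): b = 9 -> block [9-20 ALLOC]; mark free, coalesce with adjacent free neighbors -> [0-20 FREE][21-30 ALLOC][31-33 FREE]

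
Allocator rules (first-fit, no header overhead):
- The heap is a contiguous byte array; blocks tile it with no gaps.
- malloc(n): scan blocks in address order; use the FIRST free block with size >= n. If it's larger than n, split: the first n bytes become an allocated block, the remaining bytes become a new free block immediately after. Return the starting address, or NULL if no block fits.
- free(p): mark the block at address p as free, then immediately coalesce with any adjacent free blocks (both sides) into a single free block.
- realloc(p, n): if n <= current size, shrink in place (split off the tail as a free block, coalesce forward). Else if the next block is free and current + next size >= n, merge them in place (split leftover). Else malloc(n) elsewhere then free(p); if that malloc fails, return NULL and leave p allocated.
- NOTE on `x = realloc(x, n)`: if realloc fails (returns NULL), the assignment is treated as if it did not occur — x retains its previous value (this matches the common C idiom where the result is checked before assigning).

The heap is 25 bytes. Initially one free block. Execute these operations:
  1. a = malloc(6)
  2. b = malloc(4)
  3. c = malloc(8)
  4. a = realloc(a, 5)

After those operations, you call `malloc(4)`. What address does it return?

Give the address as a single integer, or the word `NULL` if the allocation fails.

Op 1: a = malloc(6) -> a = 0; heap: [0-5 ALLOC][6-24 FREE]
Op 2: b = malloc(4) -> b = 6; heap: [0-5 ALLOC][6-9 ALLOC][10-24 FREE]
Op 3: c = malloc(8) -> c = 10; heap: [0-5 ALLOC][6-9 ALLOC][10-17 ALLOC][18-24 FREE]
Op 4: a = realloc(a, 5) -> a = 0; heap: [0-4 ALLOC][5-5 FREE][6-9 ALLOC][10-17 ALLOC][18-24 FREE]
malloc(4): first-fit scan over [0-4 ALLOC][5-5 FREE][6-9 ALLOC][10-17 ALLOC][18-24 FREE] -> 18

Answer: 18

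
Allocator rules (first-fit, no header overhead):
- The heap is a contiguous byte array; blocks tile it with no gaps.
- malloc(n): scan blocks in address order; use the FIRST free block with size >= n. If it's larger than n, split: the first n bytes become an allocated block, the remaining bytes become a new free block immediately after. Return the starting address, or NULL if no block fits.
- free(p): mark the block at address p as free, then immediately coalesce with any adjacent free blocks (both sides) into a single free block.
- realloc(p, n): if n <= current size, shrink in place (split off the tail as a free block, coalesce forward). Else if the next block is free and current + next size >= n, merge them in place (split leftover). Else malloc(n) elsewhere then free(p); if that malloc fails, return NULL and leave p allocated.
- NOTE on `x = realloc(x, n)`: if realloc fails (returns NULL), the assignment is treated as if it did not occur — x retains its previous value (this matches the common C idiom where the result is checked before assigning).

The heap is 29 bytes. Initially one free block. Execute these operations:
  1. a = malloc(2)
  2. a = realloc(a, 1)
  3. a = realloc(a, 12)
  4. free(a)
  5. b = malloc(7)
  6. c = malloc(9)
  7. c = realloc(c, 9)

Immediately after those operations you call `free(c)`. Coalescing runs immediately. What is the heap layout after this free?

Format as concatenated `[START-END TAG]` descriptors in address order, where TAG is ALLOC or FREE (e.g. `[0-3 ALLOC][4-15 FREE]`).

Answer: [0-6 ALLOC][7-28 FREE]

Derivation:
Op 1: a = malloc(2) -> a = 0; heap: [0-1 ALLOC][2-28 FREE]
Op 2: a = realloc(a, 1) -> a = 0; heap: [0-0 ALLOC][1-28 FREE]
Op 3: a = realloc(a, 12) -> a = 0; heap: [0-11 ALLOC][12-28 FREE]
Op 4: free(a) -> (freed a); heap: [0-28 FREE]
Op 5: b = malloc(7) -> b = 0; heap: [0-6 ALLOC][7-28 FREE]
Op 6: c = malloc(9) -> c = 7; heap: [0-6 ALLOC][7-15 ALLOC][16-28 FREE]
Op 7: c = realloc(c, 9) -> c = 7; heap: [0-6 ALLOC][7-15 ALLOC][16-28 FREE]
free(c): c = 7 -> block [7-15 ALLOC]; mark free, coalesce with adjacent free neighbors -> [0-6 ALLOC][7-28 FREE]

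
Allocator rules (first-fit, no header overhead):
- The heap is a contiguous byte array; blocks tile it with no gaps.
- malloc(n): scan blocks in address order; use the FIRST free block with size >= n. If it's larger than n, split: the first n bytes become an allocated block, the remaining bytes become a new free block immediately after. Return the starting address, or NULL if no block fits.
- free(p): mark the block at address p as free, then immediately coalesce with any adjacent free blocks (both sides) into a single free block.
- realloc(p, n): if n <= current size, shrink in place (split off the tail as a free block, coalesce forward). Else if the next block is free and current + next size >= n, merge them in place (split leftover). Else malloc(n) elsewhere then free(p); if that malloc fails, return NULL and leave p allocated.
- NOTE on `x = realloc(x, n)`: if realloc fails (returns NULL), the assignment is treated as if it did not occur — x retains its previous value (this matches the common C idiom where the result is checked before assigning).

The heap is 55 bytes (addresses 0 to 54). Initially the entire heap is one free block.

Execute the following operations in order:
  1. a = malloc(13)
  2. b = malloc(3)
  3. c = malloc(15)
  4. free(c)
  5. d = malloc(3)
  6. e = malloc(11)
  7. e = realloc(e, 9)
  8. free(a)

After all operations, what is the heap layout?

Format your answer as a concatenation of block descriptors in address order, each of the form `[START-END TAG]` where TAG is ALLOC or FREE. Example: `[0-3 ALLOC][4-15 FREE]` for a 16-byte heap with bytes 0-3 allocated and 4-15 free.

Answer: [0-12 FREE][13-15 ALLOC][16-18 ALLOC][19-27 ALLOC][28-54 FREE]

Derivation:
Op 1: a = malloc(13) -> a = 0; heap: [0-12 ALLOC][13-54 FREE]
Op 2: b = malloc(3) -> b = 13; heap: [0-12 ALLOC][13-15 ALLOC][16-54 FREE]
Op 3: c = malloc(15) -> c = 16; heap: [0-12 ALLOC][13-15 ALLOC][16-30 ALLOC][31-54 FREE]
Op 4: free(c) -> (freed c); heap: [0-12 ALLOC][13-15 ALLOC][16-54 FREE]
Op 5: d = malloc(3) -> d = 16; heap: [0-12 ALLOC][13-15 ALLOC][16-18 ALLOC][19-54 FREE]
Op 6: e = malloc(11) -> e = 19; heap: [0-12 ALLOC][13-15 ALLOC][16-18 ALLOC][19-29 ALLOC][30-54 FREE]
Op 7: e = realloc(e, 9) -> e = 19; heap: [0-12 ALLOC][13-15 ALLOC][16-18 ALLOC][19-27 ALLOC][28-54 FREE]
Op 8: free(a) -> (freed a); heap: [0-12 FREE][13-15 ALLOC][16-18 ALLOC][19-27 ALLOC][28-54 FREE]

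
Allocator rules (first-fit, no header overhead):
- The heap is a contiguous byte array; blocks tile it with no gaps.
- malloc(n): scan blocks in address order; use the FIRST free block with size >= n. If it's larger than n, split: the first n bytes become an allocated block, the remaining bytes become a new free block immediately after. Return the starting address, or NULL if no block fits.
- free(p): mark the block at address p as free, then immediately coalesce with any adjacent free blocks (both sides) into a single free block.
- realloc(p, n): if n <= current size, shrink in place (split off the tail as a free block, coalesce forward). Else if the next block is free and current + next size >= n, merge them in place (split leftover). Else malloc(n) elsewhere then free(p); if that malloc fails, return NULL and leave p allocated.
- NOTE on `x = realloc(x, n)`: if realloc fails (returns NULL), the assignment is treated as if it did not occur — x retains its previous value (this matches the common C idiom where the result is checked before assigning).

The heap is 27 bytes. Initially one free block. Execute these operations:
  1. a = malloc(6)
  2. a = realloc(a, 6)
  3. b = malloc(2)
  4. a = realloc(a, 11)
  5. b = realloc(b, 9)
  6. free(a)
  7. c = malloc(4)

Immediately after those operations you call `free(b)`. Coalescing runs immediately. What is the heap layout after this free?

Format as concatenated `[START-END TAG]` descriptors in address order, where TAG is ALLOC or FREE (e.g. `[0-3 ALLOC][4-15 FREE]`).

Answer: [0-3 ALLOC][4-26 FREE]

Derivation:
Op 1: a = malloc(6) -> a = 0; heap: [0-5 ALLOC][6-26 FREE]
Op 2: a = realloc(a, 6) -> a = 0; heap: [0-5 ALLOC][6-26 FREE]
Op 3: b = malloc(2) -> b = 6; heap: [0-5 ALLOC][6-7 ALLOC][8-26 FREE]
Op 4: a = realloc(a, 11) -> a = 8; heap: [0-5 FREE][6-7 ALLOC][8-18 ALLOC][19-26 FREE]
Op 5: b = realloc(b, 9) -> NULL (b unchanged); heap: [0-5 FREE][6-7 ALLOC][8-18 ALLOC][19-26 FREE]
Op 6: free(a) -> (freed a); heap: [0-5 FREE][6-7 ALLOC][8-26 FREE]
Op 7: c = malloc(4) -> c = 0; heap: [0-3 ALLOC][4-5 FREE][6-7 ALLOC][8-26 FREE]
free(b): b = 6 -> block [6-7 ALLOC]; mark free, coalesce with adjacent free neighbors -> [0-3 ALLOC][4-26 FREE]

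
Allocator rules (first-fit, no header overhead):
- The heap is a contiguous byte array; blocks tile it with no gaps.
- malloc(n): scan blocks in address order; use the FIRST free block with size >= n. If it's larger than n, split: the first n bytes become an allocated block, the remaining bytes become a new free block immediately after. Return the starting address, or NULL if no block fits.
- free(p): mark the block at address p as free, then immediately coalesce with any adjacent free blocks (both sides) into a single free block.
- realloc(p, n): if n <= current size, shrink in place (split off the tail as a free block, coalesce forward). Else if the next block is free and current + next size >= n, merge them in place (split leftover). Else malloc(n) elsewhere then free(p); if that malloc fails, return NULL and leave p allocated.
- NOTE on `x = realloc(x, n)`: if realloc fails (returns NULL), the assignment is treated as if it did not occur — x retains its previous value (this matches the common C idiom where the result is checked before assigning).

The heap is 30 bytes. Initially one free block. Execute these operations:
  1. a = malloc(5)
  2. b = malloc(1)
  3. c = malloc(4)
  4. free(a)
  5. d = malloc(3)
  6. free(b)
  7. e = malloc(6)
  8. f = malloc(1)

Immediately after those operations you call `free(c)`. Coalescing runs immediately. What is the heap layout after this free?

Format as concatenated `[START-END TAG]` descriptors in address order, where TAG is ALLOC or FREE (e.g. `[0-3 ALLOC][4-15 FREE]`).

Answer: [0-2 ALLOC][3-3 ALLOC][4-9 FREE][10-15 ALLOC][16-29 FREE]

Derivation:
Op 1: a = malloc(5) -> a = 0; heap: [0-4 ALLOC][5-29 FREE]
Op 2: b = malloc(1) -> b = 5; heap: [0-4 ALLOC][5-5 ALLOC][6-29 FREE]
Op 3: c = malloc(4) -> c = 6; heap: [0-4 ALLOC][5-5 ALLOC][6-9 ALLOC][10-29 FREE]
Op 4: free(a) -> (freed a); heap: [0-4 FREE][5-5 ALLOC][6-9 ALLOC][10-29 FREE]
Op 5: d = malloc(3) -> d = 0; heap: [0-2 ALLOC][3-4 FREE][5-5 ALLOC][6-9 ALLOC][10-29 FREE]
Op 6: free(b) -> (freed b); heap: [0-2 ALLOC][3-5 FREE][6-9 ALLOC][10-29 FREE]
Op 7: e = malloc(6) -> e = 10; heap: [0-2 ALLOC][3-5 FREE][6-9 ALLOC][10-15 ALLOC][16-29 FREE]
Op 8: f = malloc(1) -> f = 3; heap: [0-2 ALLOC][3-3 ALLOC][4-5 FREE][6-9 ALLOC][10-15 ALLOC][16-29 FREE]
free(c): c = 6 -> block [6-9 ALLOC]; mark free, coalesce with adjacent free neighbors -> [0-2 ALLOC][3-3 ALLOC][4-9 FREE][10-15 ALLOC][16-29 FREE]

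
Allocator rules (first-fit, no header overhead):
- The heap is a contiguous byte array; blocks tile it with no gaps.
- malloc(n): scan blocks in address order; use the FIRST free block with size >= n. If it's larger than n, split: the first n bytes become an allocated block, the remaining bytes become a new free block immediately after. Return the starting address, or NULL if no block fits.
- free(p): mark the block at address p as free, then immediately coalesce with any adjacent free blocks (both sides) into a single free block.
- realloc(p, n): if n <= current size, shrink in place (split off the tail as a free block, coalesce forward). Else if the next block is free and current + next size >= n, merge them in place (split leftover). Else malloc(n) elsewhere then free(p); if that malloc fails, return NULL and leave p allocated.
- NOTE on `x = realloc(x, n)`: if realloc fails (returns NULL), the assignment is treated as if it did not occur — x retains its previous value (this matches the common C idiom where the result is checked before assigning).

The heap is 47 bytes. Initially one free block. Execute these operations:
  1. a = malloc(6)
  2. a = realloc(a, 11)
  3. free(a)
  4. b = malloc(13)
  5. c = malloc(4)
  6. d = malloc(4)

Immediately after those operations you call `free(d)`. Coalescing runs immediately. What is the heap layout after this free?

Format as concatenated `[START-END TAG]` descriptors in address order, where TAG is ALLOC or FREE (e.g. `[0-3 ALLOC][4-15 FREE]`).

Answer: [0-12 ALLOC][13-16 ALLOC][17-46 FREE]

Derivation:
Op 1: a = malloc(6) -> a = 0; heap: [0-5 ALLOC][6-46 FREE]
Op 2: a = realloc(a, 11) -> a = 0; heap: [0-10 ALLOC][11-46 FREE]
Op 3: free(a) -> (freed a); heap: [0-46 FREE]
Op 4: b = malloc(13) -> b = 0; heap: [0-12 ALLOC][13-46 FREE]
Op 5: c = malloc(4) -> c = 13; heap: [0-12 ALLOC][13-16 ALLOC][17-46 FREE]
Op 6: d = malloc(4) -> d = 17; heap: [0-12 ALLOC][13-16 ALLOC][17-20 ALLOC][21-46 FREE]
free(d): d = 17 -> block [17-20 ALLOC]; mark free, coalesce with adjacent free neighbors -> [0-12 ALLOC][13-16 ALLOC][17-46 FREE]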